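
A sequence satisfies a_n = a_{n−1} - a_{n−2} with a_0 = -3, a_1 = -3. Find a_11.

With companion matrix M = [[1, -1], [1, 0]], [a_n, a_{n−1}]ᵀ = M·[a_{n−1}, a_{n−2}]ᵀ, so [a_11, a_10]ᵀ = M^10·[a_1, a_0]ᵀ.
M^10 = [[-1, 1], [-1, 0]], giving [a_11, a_10]ᵀ = [[0], [3]].

0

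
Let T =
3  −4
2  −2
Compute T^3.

T^2 = [[1, −4], [2, −4]]
T^3 = [[−5, 4], [−2, 0]]

[[−5, 4], [−2, 0]]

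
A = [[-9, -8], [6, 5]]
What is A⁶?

[[2913, 2912], [-2184, -2183]]

tr A = -4 and det A = 3, so the characteristic polynomial is λ² − (-4)λ + (3) with roots -3 and -1.
Eigenvectors give P = [[4, -1], [-3, 1]] with P⁻¹ = [[1, 1], [3, 4]], and A = P·diag(-3, -1)·P⁻¹.
Then A⁶ = P·diag(729, 1)·P⁻¹ = [[2916, -1], [-2187, 1]] · [[1, 1], [3, 4]] = [[2913, 2912], [-2184, -2183]].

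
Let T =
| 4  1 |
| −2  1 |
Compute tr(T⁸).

6817

tr T = 5 and det T = 6, so the characteristic polynomial is λ² − (5)λ + (6) with roots 3 and 2.
Eigenvectors give P = [[1, 1], [−1, −2]] with P⁻¹ = [[2, 1], [−1, −1]], and T = P·diag(3, 2)·P⁻¹.
Then T⁸ = P·diag(6561, 256)·P⁻¹ = [[6561, 256], [−6561, −512]] · [[2, 1], [−1, −1]] = [[12866, 6305], [−12610, −6049]].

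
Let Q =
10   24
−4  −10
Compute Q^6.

tr Q = 0 and det Q = −4, so the characteristic polynomial is λ² − (0)λ + (−4) with roots −2 and 2.
Eigenvectors give P = [[−2, −3], [1, 1]] with P⁻¹ = [[1, 3], [−1, −2]], and Q = P·diag(−2, 2)·P⁻¹.
Then Q^6 = P·diag(64, 64)·P⁻¹ = [[−128, −192], [64, 64]] · [[1, 3], [−1, −2]] = [[64, 0], [0, 64]].

[[64, 0], [0, 64]]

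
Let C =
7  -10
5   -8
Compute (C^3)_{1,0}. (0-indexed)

35

tr C = -1 and det C = -6, so the characteristic polynomial is λ² − (-1)λ + (-6) with roots 2 and -3.
Eigenvectors give P = [[-2, 1], [-1, 1]] with P⁻¹ = [[-1, 1], [-1, 2]], and C = P·diag(2, -3)·P⁻¹.
Then C^3 = P·diag(8, -27)·P⁻¹ = [[-16, -27], [-8, -27]] · [[-1, 1], [-1, 2]] = [[43, -70], [35, -62]].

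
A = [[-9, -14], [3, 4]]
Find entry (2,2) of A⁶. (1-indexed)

tr A = -5 and det A = 6, so the characteristic polynomial is λ² − (-5)λ + (6) with roots -2 and -3.
Eigenvectors give P = [[2, -7], [-1, 3]] with P⁻¹ = [[-3, -7], [-1, -2]], and A = P·diag(-2, -3)·P⁻¹.
Then A⁶ = P·diag(64, 729)·P⁻¹ = [[128, -5103], [-64, 2187]] · [[-3, -7], [-1, -2]] = [[4719, 9310], [-1995, -3926]].

-3926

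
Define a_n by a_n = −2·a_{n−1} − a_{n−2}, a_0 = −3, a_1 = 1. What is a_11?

With companion matrix A = [[−2, −1], [1, 0]], [a_n, a_{n−1}]ᵀ = A·[a_{n−1}, a_{n−2}]ᵀ, so [a_11, a_10]ᵀ = A¹⁰·[a_1, a_0]ᵀ.
A¹⁰ = [[11, 10], [−10, −9]], giving [a_11, a_10]ᵀ = [[−19], [17]].

−19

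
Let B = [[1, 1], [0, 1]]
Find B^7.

[[1, 7], [0, 1]]

B = I + N where N = [[0, 1], [0, 0]] is strictly upper-triangular, so N^2 = 0.
(I + N)^7 = I + 7·N = [[1, 7], [0, 1]].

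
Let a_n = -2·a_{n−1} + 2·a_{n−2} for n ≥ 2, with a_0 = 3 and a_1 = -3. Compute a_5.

With companion matrix M = [[-2, 2], [1, 0]], [a_n, a_{n−1}]ᵀ = M·[a_{n−1}, a_{n−2}]ᵀ, so [a_5, a_4]ᵀ = M^4·[a_1, a_0]ᵀ.
M^4 = [[44, -32], [-16, 12]], giving [a_5, a_4]ᵀ = [[-228], [84]].

-228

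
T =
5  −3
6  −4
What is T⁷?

tr T = 1 and det T = −2, so the characteristic polynomial is λ² − (1)λ + (−2) with roots −1 and 2.
Eigenvectors give P = [[−1, 1], [−2, 1]] with P⁻¹ = [[1, −1], [2, −1]], and T = P·diag(−1, 2)·P⁻¹.
Then T⁷ = P·diag(−1, 128)·P⁻¹ = [[1, 128], [2, 128]] · [[1, −1], [2, −1]] = [[257, −129], [258, −130]].

[[257, −129], [258, −130]]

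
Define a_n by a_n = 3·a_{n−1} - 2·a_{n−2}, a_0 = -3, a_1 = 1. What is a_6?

249

With companion matrix T = [[3, -2], [1, 0]], [a_n, a_{n−1}]ᵀ = T·[a_{n−1}, a_{n−2}]ᵀ, so [a_6, a_5]ᵀ = T⁵·[a_1, a_0]ᵀ.
T⁵ = [[63, -62], [31, -30]], giving [a_6, a_5]ᵀ = [[249], [121]].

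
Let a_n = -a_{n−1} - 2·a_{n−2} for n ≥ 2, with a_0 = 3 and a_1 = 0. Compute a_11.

With companion matrix Q = [[-1, -2], [1, 0]], [a_n, a_{n−1}]ᵀ = Q·[a_{n−1}, a_{n−2}]ᵀ, so [a_11, a_10]ᵀ = Q^10·[a_1, a_0]ᵀ.
Q^10 = [[23, -22], [11, 34]], giving [a_11, a_10]ᵀ = [[-66], [102]].

-66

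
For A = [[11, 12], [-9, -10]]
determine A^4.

tr A = 1 and det A = -2, so the characteristic polynomial is λ² − (1)λ + (-2) with roots 2 and -1.
Eigenvectors give P = [[-4, 1], [3, -1]] with P⁻¹ = [[-1, -1], [-3, -4]], and A = P·diag(2, -1)·P⁻¹.
Then A^4 = P·diag(16, 1)·P⁻¹ = [[-64, 1], [48, -1]] · [[-1, -1], [-3, -4]] = [[61, 60], [-45, -44]].

[[61, 60], [-45, -44]]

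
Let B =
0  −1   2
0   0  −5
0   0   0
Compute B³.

B is strictly triangular, hence nilpotent: B³ = 0, so B³ = 0.

[[0, 0, 0], [0, 0, 0], [0, 0, 0]]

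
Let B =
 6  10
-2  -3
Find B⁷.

tr B = 3 and det B = 2, so the characteristic polynomial is λ² − (3)λ + (2) with roots 1 and 2.
Eigenvectors give P = [[-2, 5], [1, -2]] with P⁻¹ = [[2, 5], [1, 2]], and B = P·diag(1, 2)·P⁻¹.
Then B⁷ = P·diag(1, 128)·P⁻¹ = [[-2, 640], [1, -256]] · [[2, 5], [1, 2]] = [[636, 1270], [-254, -507]].

[[636, 1270], [-254, -507]]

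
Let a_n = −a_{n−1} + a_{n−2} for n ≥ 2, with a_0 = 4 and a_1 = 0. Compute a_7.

−32

With companion matrix C = [[−1, 1], [1, 0]], [a_n, a_{n−1}]ᵀ = C·[a_{n−1}, a_{n−2}]ᵀ, so [a_7, a_6]ᵀ = C⁶·[a_1, a_0]ᵀ.
C⁶ = [[13, −8], [−8, 5]], giving [a_7, a_6]ᵀ = [[−32], [20]].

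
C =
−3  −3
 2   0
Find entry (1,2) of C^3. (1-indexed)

C^2 = [[3, 9], [−6, −6]]
C^3 = [[9, −9], [6, 18]]

−9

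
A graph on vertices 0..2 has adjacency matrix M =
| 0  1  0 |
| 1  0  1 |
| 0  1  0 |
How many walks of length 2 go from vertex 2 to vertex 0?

The number of length-2 walks from vertex 2 to vertex 0 is entry (2,0) of M^2, where M is the adjacency matrix.
M^2 = [[1, 0, 1], [0, 2, 0], [1, 0, 1]]

1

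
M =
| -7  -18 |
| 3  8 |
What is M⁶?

tr M = 1 and det M = -2, so the characteristic polynomial is λ² − (1)λ + (-2) with roots 2 and -1.
Eigenvectors give P = [[-2, 3], [1, -1]] with P⁻¹ = [[1, 3], [1, 2]], and M = P·diag(2, -1)·P⁻¹.
Then M⁶ = P·diag(64, 1)·P⁻¹ = [[-128, 3], [64, -1]] · [[1, 3], [1, 2]] = [[-125, -378], [63, 190]].

[[-125, -378], [63, 190]]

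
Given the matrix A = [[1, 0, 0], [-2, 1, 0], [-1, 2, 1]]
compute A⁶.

[[1, 0, 0], [-12, 1, 0], [-66, 12, 1]]

A = I + N where N = [[0, 0, 0], [-2, 0, 0], [-1, 2, 0]] is strictly lower-triangular, so N³ = 0.
(I + N)⁶ = I + 6·N + 15·N² = [[1, 0, 0], [-12, 1, 0], [-66, 12, 1]].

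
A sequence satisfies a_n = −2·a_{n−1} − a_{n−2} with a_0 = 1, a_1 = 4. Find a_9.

With companion matrix A = [[−2, −1], [1, 0]], [a_n, a_{n−1}]ᵀ = A·[a_{n−1}, a_{n−2}]ᵀ, so [a_9, a_8]ᵀ = A⁸·[a_1, a_0]ᵀ.
A⁸ = [[9, 8], [−8, −7]], giving [a_9, a_8]ᵀ = [[44], [−39]].

44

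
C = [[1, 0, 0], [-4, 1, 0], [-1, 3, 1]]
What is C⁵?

[[1, 0, 0], [-20, 1, 0], [-125, 15, 1]]

C = I + N where N = [[0, 0, 0], [-4, 0, 0], [-1, 3, 0]] is strictly lower-triangular, so N³ = 0.
(I + N)⁵ = I + 5·N + 10·N² = [[1, 0, 0], [-20, 1, 0], [-125, 15, 1]].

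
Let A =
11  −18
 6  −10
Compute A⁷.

[[515, −774], [258, −388]]

tr A = 1 and det A = −2, so the characteristic polynomial is λ² − (1)λ + (−2) with roots 2 and −1.
Eigenvectors give P = [[2, 3], [1, 2]] with P⁻¹ = [[2, −3], [−1, 2]], and A = P·diag(2, −1)·P⁻¹.
Then A⁷ = P·diag(128, −1)·P⁻¹ = [[256, −3], [128, −2]] · [[2, −3], [−1, 2]] = [[515, −774], [258, −388]].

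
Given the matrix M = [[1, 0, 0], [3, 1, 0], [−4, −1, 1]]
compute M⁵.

[[1, 0, 0], [15, 1, 0], [−50, −5, 1]]

M = I + N where N = [[0, 0, 0], [3, 0, 0], [−4, −1, 0]] is strictly lower-triangular, so N³ = 0.
(I + N)⁵ = I + 5·N + 10·N² = [[1, 0, 0], [15, 1, 0], [−50, −5, 1]].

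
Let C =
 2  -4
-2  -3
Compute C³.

C² = [[12, 4], [2, 17]]
C³ = [[16, -60], [-30, -59]]

[[16, -60], [-30, -59]]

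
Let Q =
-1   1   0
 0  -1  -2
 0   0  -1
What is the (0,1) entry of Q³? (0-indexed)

3

Q² = [[1, -2, -2], [0, 1, 4], [0, 0, 1]]
Q³ = [[-1, 3, 6], [0, -1, -6], [0, 0, -1]]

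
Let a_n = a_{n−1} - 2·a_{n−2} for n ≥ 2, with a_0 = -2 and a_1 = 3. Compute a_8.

With companion matrix M = [[1, -2], [1, 0]], [a_n, a_{n−1}]ᵀ = M·[a_{n−1}, a_{n−2}]ᵀ, so [a_8, a_7]ᵀ = M^7·[a_1, a_0]ᵀ.
M^7 = [[-3, -14], [7, -10]], giving [a_8, a_7]ᵀ = [[19], [41]].

19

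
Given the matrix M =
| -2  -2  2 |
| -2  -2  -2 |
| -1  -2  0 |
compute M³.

M² = [[6, 4, 0], [10, 12, 0], [6, 6, 2]]
M³ = [[-20, -20, 4], [-44, -44, -4], [-26, -28, 0]]

[[-20, -20, 4], [-44, -44, -4], [-26, -28, 0]]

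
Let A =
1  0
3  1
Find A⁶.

[[1, 0], [18, 1]]

A = I + N where N = [[0, 0], [3, 0]] is strictly lower-triangular, so N² = 0.
(I + N)⁶ = I + 6·N = [[1, 0], [18, 1]].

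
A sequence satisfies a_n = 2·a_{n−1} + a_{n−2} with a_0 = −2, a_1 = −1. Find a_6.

−128

With companion matrix C = [[2, 1], [1, 0]], [a_n, a_{n−1}]ᵀ = C·[a_{n−1}, a_{n−2}]ᵀ, so [a_6, a_5]ᵀ = C⁵·[a_1, a_0]ᵀ.
C⁵ = [[70, 29], [29, 12]], giving [a_6, a_5]ᵀ = [[−128], [−53]].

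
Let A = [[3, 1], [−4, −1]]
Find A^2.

[[5, 2], [−8, −3]]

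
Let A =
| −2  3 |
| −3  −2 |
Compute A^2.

[[−5, −12], [12, −5]]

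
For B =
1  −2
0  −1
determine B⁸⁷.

B² = I (check: tr B = 0 and det B = −1), so B⁸⁷ = B since 87 is odd.

[[1, −2], [0, −1]]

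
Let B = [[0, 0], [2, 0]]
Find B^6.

[[0, 0], [0, 0]]

B is strictly triangular, hence nilpotent: B^2 = 0, so B^6 = 0.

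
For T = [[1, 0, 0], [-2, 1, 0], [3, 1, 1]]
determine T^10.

T = I + N where N = [[0, 0, 0], [-2, 0, 0], [3, 1, 0]] is strictly lower-triangular, so N^3 = 0.
(I + N)^10 = I + 10·N + 45·N^2 = [[1, 0, 0], [-20, 1, 0], [-60, 10, 1]].

[[1, 0, 0], [-20, 1, 0], [-60, 10, 1]]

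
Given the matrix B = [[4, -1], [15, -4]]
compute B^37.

[[4, -1], [15, -4]]

B² = I (check: tr B = 0 and det B = -1), so B^37 = B since 37 is odd.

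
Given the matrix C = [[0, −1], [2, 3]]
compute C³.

tr C = 3 and det C = 2, so the characteristic polynomial is λ² − (3)λ + (2) with roots 2 and 1.
Eigenvectors give P = [[−1, −1], [2, 1]] with P⁻¹ = [[1, 1], [−2, −1]], and C = P·diag(2, 1)·P⁻¹.
Then C³ = P·diag(8, 1)·P⁻¹ = [[−8, −1], [16, 1]] · [[1, 1], [−2, −1]] = [[−6, −7], [14, 15]].

[[−6, −7], [14, 15]]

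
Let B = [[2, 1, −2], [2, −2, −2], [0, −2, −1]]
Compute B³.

[[20, 6, −16], [20, −24, −22], [4, −26, −9]]

B² = [[6, 4, −4], [0, 10, 2], [−4, 6, 5]]
B³ = [[20, 6, −16], [20, −24, −22], [4, −26, −9]]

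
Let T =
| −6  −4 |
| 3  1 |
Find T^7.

[[−8364, −8236], [6177, 6049]]

tr T = −5 and det T = 6, so the characteristic polynomial is λ² − (−5)λ + (6) with roots −2 and −3.
Eigenvectors give P = [[1, 4], [−1, −3]] with P⁻¹ = [[−3, −4], [1, 1]], and T = P·diag(−2, −3)·P⁻¹.
Then T^7 = P·diag(−128, −2187)·P⁻¹ = [[−128, −8748], [128, 6561]] · [[−3, −4], [1, 1]] = [[−8364, −8236], [6177, 6049]].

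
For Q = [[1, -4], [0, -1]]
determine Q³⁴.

[[1, 0], [0, 1]]

Q² = I (check: tr Q = 0 and det Q = -1), so Q³⁴ = I since 34 is even.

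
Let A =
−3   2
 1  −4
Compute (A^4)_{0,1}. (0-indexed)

−406

A^2 = [[11, −14], [−7, 18]]
A^3 = [[−47, 78], [39, −86]]
A^4 = [[219, −406], [−203, 422]]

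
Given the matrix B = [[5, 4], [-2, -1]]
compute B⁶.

[[1457, 1456], [-728, -727]]

tr B = 4 and det B = 3, so the characteristic polynomial is λ² − (4)λ + (3) with roots 1 and 3.
Eigenvectors give P = [[-1, 2], [1, -1]] with P⁻¹ = [[1, 2], [1, 1]], and B = P·diag(1, 3)·P⁻¹.
Then B⁶ = P·diag(1, 729)·P⁻¹ = [[-1, 1458], [1, -729]] · [[1, 2], [1, 1]] = [[1457, 1456], [-728, -727]].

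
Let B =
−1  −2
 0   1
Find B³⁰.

B² = I (check: tr B = 0 and det B = −1), so B³⁰ = I since 30 is even.

[[1, 0], [0, 1]]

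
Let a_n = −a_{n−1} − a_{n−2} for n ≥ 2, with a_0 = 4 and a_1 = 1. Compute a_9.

4

With companion matrix C = [[−1, −1], [1, 0]], [a_n, a_{n−1}]ᵀ = C·[a_{n−1}, a_{n−2}]ᵀ, so [a_9, a_8]ᵀ = C^8·[a_1, a_0]ᵀ.
C^8 = [[0, 1], [−1, −1]], giving [a_9, a_8]ᵀ = [[4], [−5]].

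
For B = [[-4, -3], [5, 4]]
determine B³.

B² = I (check: tr B = 0 and det B = -1), so B³ = B since 3 is odd.

[[-4, -3], [5, 4]]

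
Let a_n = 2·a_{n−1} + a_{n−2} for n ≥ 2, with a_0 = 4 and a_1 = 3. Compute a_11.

With companion matrix B = [[2, 1], [1, 0]], [a_n, a_{n−1}]ᵀ = B·[a_{n−1}, a_{n−2}]ᵀ, so [a_11, a_10]ᵀ = B^10·[a_1, a_0]ᵀ.
B^10 = [[5741, 2378], [2378, 985]], giving [a_11, a_10]ᵀ = [[26735], [11074]].

26735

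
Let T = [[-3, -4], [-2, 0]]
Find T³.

[[-75, -68], [-34, -24]]

T² = [[17, 12], [6, 8]]
T³ = [[-75, -68], [-34, -24]]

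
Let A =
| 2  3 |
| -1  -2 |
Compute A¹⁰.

[[1, 0], [0, 1]]

A² = I (check: tr A = 0 and det A = -1), so A¹⁰ = I since 10 is even.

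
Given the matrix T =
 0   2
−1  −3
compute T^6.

tr T = −3 and det T = 2, so the characteristic polynomial is λ² − (−3)λ + (2) with roots −2 and −1.
Eigenvectors give P = [[−1, −2], [1, 1]] with P⁻¹ = [[1, 2], [−1, −1]], and T = P·diag(−2, −1)·P⁻¹.
Then T^6 = P·diag(64, 1)·P⁻¹ = [[−64, −2], [64, 1]] · [[1, 2], [−1, −1]] = [[−62, −126], [63, 127]].

[[−62, −126], [63, 127]]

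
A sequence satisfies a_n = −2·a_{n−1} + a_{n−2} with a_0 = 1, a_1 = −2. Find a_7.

With companion matrix B = [[−2, 1], [1, 0]], [a_n, a_{n−1}]ᵀ = B·[a_{n−1}, a_{n−2}]ᵀ, so [a_7, a_6]ᵀ = B^6·[a_1, a_0]ᵀ.
B^6 = [[169, −70], [−70, 29]], giving [a_7, a_6]ᵀ = [[−408], [169]].

−408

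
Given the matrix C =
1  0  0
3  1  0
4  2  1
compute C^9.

C = I + N where N = [[0, 0, 0], [3, 0, 0], [4, 2, 0]] is strictly lower-triangular, so N^3 = 0.
(I + N)^9 = I + 9·N + 36·N^2 = [[1, 0, 0], [27, 1, 0], [252, 18, 1]].

[[1, 0, 0], [27, 1, 0], [252, 18, 1]]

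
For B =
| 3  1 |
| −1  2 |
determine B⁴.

[[39, 55], [−55, −16]]

B² = [[8, 5], [−5, 3]]
B³ = [[19, 18], [−18, 1]]
B⁴ = [[39, 55], [−55, −16]]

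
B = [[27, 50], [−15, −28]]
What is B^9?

tr B = −1 and det B = −6, so the characteristic polynomial is λ² − (−1)λ + (−6) with roots 2 and −3.
Eigenvectors give P = [[−2, −5], [1, 3]] with P⁻¹ = [[−3, −5], [1, 2]], and B = P·diag(2, −3)·P⁻¹.
Then B^9 = P·diag(512, −19683)·P⁻¹ = [[−1024, 98415], [512, −59049]] · [[−3, −5], [1, 2]] = [[101487, 201950], [−60585, −120658]].

[[101487, 201950], [−60585, −120658]]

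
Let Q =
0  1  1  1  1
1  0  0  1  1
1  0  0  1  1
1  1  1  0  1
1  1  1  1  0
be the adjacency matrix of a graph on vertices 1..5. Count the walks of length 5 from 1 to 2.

124

The number of length-5 walks from vertex 1 to vertex 2 is entry (1,2) of Q^5, where Q is the adjacency matrix.
Q^2 = [[4, 2, 2, 3, 3], [2, 3, 3, 2, 2], [2, 3, 3, 2, 2], [3, 2, 2, 4, 3], [3, 2, 2, 3, 4]]
Q^3 = [[10, 10, 10, 11, 11], [10, 6, 6, 10, 10], [10, 6, 6, 10, 10], [11, 10, 10, 10, 11], [11, 10, 10, 11, 10]]
Q^4 = [[42, 32, 32, 41, 41], [32, 30, 30, 32, 32], [32, 30, 30, 32, 32], [41, 32, 32, 42, 41], [41, 32, 32, 41, 42]]
Q^5 = [[146, 124, 124, 147, 147], [124, 96, 96, 124, 124], [124, 96, 96, 124, 124], [147, 124, 124, 146, 147], [147, 124, 124, 147, 146]]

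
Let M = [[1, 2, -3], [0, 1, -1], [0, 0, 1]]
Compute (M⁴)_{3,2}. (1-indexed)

M = I + N where N = [[0, 2, -3], [0, 0, -1], [0, 0, 0]] is strictly upper-triangular, so N³ = 0.
(I + N)⁴ = I + 4·N + 6·N² = [[1, 8, -24], [0, 1, -4], [0, 0, 1]].

0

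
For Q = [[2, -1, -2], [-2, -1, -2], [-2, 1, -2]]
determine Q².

[[10, -3, 2], [2, 1, 10], [-2, -1, 6]]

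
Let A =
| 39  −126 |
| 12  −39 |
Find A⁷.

tr A = 0 and det A = −9, so the characteristic polynomial is λ² − (0)λ + (−9) with roots −3 and 3.
Eigenvectors give P = [[3, 7], [1, 2]] with P⁻¹ = [[−2, 7], [1, −3]], and A = P·diag(−3, 3)·P⁻¹.
Then A⁷ = P·diag(−2187, 2187)·P⁻¹ = [[−6561, 15309], [−2187, 4374]] · [[−2, 7], [1, −3]] = [[28431, −91854], [8748, −28431]].

[[28431, −91854], [8748, −28431]]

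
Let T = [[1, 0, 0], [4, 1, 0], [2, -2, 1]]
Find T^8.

T = I + N where N = [[0, 0, 0], [4, 0, 0], [2, -2, 0]] is strictly lower-triangular, so N^3 = 0.
(I + N)^8 = I + 8·N + 28·N^2 = [[1, 0, 0], [32, 1, 0], [-208, -16, 1]].

[[1, 0, 0], [32, 1, 0], [-208, -16, 1]]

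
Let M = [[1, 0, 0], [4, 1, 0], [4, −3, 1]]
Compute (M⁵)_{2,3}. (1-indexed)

M = I + N where N = [[0, 0, 0], [4, 0, 0], [4, −3, 0]] is strictly lower-triangular, so N³ = 0.
(I + N)⁵ = I + 5·N + 10·N² = [[1, 0, 0], [20, 1, 0], [−100, −15, 1]].

0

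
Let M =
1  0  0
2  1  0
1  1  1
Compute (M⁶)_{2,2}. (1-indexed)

1

M = I + N where N = [[0, 0, 0], [2, 0, 0], [1, 1, 0]] is strictly lower-triangular, so N³ = 0.
(I + N)⁶ = I + 6·N + 15·N² = [[1, 0, 0], [12, 1, 0], [36, 6, 1]].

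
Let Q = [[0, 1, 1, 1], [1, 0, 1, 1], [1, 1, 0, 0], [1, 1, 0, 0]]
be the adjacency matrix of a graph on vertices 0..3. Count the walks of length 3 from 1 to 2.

5

The number of length-3 walks from vertex 1 to vertex 2 is entry (1,2) of Q³, where Q is the adjacency matrix.
Q² = [[3, 2, 1, 1], [2, 3, 1, 1], [1, 1, 2, 2], [1, 1, 2, 2]]
Q³ = [[4, 5, 5, 5], [5, 4, 5, 5], [5, 5, 2, 2], [5, 5, 2, 2]]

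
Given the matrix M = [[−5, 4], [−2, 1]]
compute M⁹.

tr M = −4 and det M = 3, so the characteristic polynomial is λ² − (−4)λ + (3) with roots −1 and −3.
Eigenvectors give P = [[1, 2], [1, 1]] with P⁻¹ = [[−1, 2], [1, −1]], and M = P·diag(−1, −3)·P⁻¹.
Then M⁹ = P·diag(−1, −19683)·P⁻¹ = [[−1, −39366], [−1, −19683]] · [[−1, 2], [1, −1]] = [[−39365, 39364], [−19682, 19681]].

[[−39365, 39364], [−19682, 19681]]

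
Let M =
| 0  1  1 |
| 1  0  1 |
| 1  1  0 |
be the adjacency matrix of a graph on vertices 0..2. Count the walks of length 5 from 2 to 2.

10

The number of length-5 walks from vertex 2 to vertex 2 is entry (2,2) of M⁵, where M is the adjacency matrix.
M² = [[2, 1, 1], [1, 2, 1], [1, 1, 2]]
M³ = [[2, 3, 3], [3, 2, 3], [3, 3, 2]]
M⁴ = [[6, 5, 5], [5, 6, 5], [5, 5, 6]]
M⁵ = [[10, 11, 11], [11, 10, 11], [11, 11, 10]]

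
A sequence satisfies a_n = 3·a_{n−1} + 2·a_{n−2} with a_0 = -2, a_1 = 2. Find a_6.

434

With companion matrix Q = [[3, 2], [1, 0]], [a_n, a_{n−1}]ᵀ = Q·[a_{n−1}, a_{n−2}]ᵀ, so [a_6, a_5]ᵀ = Q⁵·[a_1, a_0]ᵀ.
Q⁵ = [[495, 278], [139, 78]], giving [a_6, a_5]ᵀ = [[434], [122]].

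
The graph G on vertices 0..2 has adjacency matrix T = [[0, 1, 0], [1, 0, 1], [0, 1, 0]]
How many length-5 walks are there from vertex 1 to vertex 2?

4

The number of length-5 walks from vertex 1 to vertex 2 is entry (1,2) of T⁵, where T is the adjacency matrix.
T² = [[1, 0, 1], [0, 2, 0], [1, 0, 1]]
T³ = [[0, 2, 0], [2, 0, 2], [0, 2, 0]]
T⁴ = [[2, 0, 2], [0, 4, 0], [2, 0, 2]]
T⁵ = [[0, 4, 0], [4, 0, 4], [0, 4, 0]]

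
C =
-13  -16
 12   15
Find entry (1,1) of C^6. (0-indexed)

tr C = 2 and det C = -3, so the characteristic polynomial is λ² − (2)λ + (-3) with roots -1 and 3.
Eigenvectors give P = [[-4, -1], [3, 1]] with P⁻¹ = [[-1, -1], [3, 4]], and C = P·diag(-1, 3)·P⁻¹.
Then C^6 = P·diag(1, 729)·P⁻¹ = [[-4, -729], [3, 729]] · [[-1, -1], [3, 4]] = [[-2183, -2912], [2184, 2913]].

2913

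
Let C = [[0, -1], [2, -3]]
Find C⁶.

[[-62, 63], [-126, 127]]

tr C = -3 and det C = 2, so the characteristic polynomial is λ² − (-3)λ + (2) with roots -1 and -2.
Eigenvectors give P = [[-1, -1], [-1, -2]] with P⁻¹ = [[-2, 1], [1, -1]], and C = P·diag(-1, -2)·P⁻¹.
Then C⁶ = P·diag(1, 64)·P⁻¹ = [[-1, -64], [-1, -128]] · [[-2, 1], [1, -1]] = [[-62, 63], [-126, 127]].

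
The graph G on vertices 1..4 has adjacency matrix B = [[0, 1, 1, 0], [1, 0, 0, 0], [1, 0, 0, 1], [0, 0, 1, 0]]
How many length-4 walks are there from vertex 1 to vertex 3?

The number of length-4 walks from vertex 1 to vertex 3 is entry (1,3) of B⁴, where B is the adjacency matrix.
B² = [[2, 0, 0, 1], [0, 1, 1, 0], [0, 1, 2, 0], [1, 0, 0, 1]]
B³ = [[0, 2, 3, 0], [2, 0, 0, 1], [3, 0, 0, 2], [0, 1, 2, 0]]
B⁴ = [[5, 0, 0, 3], [0, 2, 3, 0], [0, 3, 5, 0], [3, 0, 0, 2]]

0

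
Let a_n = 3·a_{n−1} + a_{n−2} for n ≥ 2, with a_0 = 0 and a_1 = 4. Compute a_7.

With companion matrix B = [[3, 1], [1, 0]], [a_n, a_{n−1}]ᵀ = B·[a_{n−1}, a_{n−2}]ᵀ, so [a_7, a_6]ᵀ = B⁶·[a_1, a_0]ᵀ.
B⁶ = [[1189, 360], [360, 109]], giving [a_7, a_6]ᵀ = [[4756], [1440]].

4756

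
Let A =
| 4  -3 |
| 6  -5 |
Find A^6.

[[-62, 63], [-126, 127]]

tr A = -1 and det A = -2, so the characteristic polynomial is λ² − (-1)λ + (-2) with roots 1 and -2.
Eigenvectors give P = [[1, -1], [1, -2]] with P⁻¹ = [[2, -1], [1, -1]], and A = P·diag(1, -2)·P⁻¹.
Then A^6 = P·diag(1, 64)·P⁻¹ = [[1, -64], [1, -128]] · [[2, -1], [1, -1]] = [[-62, 63], [-126, 127]].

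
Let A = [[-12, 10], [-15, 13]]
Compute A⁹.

[[-40902, 40390], [-60585, 60073]]

tr A = 1 and det A = -6, so the characteristic polynomial is λ² − (1)λ + (-6) with roots 3 and -2.
Eigenvectors give P = [[-2, 1], [-3, 1]] with P⁻¹ = [[1, -1], [3, -2]], and A = P·diag(3, -2)·P⁻¹.
Then A⁹ = P·diag(19683, -512)·P⁻¹ = [[-39366, -512], [-59049, -512]] · [[1, -1], [3, -2]] = [[-40902, 40390], [-60585, 60073]].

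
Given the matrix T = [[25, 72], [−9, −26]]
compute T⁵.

[[265, 792], [−99, −296]]

tr T = −1 and det T = −2, so the characteristic polynomial is λ² − (−1)λ + (−2) with roots −2 and 1.
Eigenvectors give P = [[−8, −3], [3, 1]] with P⁻¹ = [[1, 3], [−3, −8]], and T = P·diag(−2, 1)·P⁻¹.
Then T⁵ = P·diag(−32, 1)·P⁻¹ = [[256, −3], [−96, 1]] · [[1, 3], [−3, −8]] = [[265, 792], [−99, −296]].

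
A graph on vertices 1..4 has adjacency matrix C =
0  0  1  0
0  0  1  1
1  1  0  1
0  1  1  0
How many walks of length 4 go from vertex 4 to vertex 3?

6

The number of length-4 walks from vertex 4 to vertex 3 is entry (4,3) of C⁴, where C is the adjacency matrix.
C² = [[1, 1, 0, 1], [1, 2, 1, 1], [0, 1, 3, 1], [1, 1, 1, 2]]
C³ = [[0, 1, 3, 1], [1, 2, 4, 3], [3, 4, 2, 4], [1, 3, 4, 2]]
C⁴ = [[3, 4, 2, 4], [4, 7, 6, 6], [2, 6, 11, 6], [4, 6, 6, 7]]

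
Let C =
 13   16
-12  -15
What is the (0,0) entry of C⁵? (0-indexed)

733

tr C = -2 and det C = -3, so the characteristic polynomial is λ² − (-2)λ + (-3) with roots -3 and 1.
Eigenvectors give P = [[1, -4], [-1, 3]] with P⁻¹ = [[-3, -4], [-1, -1]], and C = P·diag(-3, 1)·P⁻¹.
Then C⁵ = P·diag(-243, 1)·P⁻¹ = [[-243, -4], [243, 3]] · [[-3, -4], [-1, -1]] = [[733, 976], [-732, -975]].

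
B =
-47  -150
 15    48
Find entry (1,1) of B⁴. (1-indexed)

tr B = 1 and det B = -6, so the characteristic polynomial is λ² − (1)λ + (-6) with roots 3 and -2.
Eigenvectors give P = [[3, -10], [-1, 3]] with P⁻¹ = [[-3, -10], [-1, -3]], and B = P·diag(3, -2)·P⁻¹.
Then B⁴ = P·diag(81, 16)·P⁻¹ = [[243, -160], [-81, 48]] · [[-3, -10], [-1, -3]] = [[-569, -1950], [195, 666]].

-569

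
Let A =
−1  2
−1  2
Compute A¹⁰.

A² = A (a projection; rank 1, trace 1), so A¹⁰ = A.

[[−1, 2], [−1, 2]]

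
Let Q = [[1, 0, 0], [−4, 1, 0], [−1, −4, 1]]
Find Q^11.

[[1, 0, 0], [−44, 1, 0], [869, −44, 1]]

Q = I + N where N = [[0, 0, 0], [−4, 0, 0], [−1, −4, 0]] is strictly lower-triangular, so N^3 = 0.
(I + N)^11 = I + 11·N + 55·N^2 = [[1, 0, 0], [−44, 1, 0], [869, −44, 1]].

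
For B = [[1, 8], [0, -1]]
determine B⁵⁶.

[[1, 0], [0, 1]]

B² = I (check: tr B = 0 and det B = -1), so B⁵⁶ = I since 56 is even.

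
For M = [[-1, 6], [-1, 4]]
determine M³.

[[-13, 42], [-7, 22]]

tr M = 3 and det M = 2, so the characteristic polynomial is λ² − (3)λ + (2) with roots 2 and 1.
Eigenvectors give P = [[2, 3], [1, 1]] with P⁻¹ = [[-1, 3], [1, -2]], and M = P·diag(2, 1)·P⁻¹.
Then M³ = P·diag(8, 1)·P⁻¹ = [[16, 3], [8, 1]] · [[-1, 3], [1, -2]] = [[-13, 42], [-7, 22]].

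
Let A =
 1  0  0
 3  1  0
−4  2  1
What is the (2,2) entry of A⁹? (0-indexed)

A = I + N where N = [[0, 0, 0], [3, 0, 0], [−4, 2, 0]] is strictly lower-triangular, so N³ = 0.
(I + N)⁹ = I + 9·N + 36·N² = [[1, 0, 0], [27, 1, 0], [180, 18, 1]].

1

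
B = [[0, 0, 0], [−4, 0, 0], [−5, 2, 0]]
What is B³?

B is strictly triangular, hence nilpotent: B³ = 0, so B³ = 0.

[[0, 0, 0], [0, 0, 0], [0, 0, 0]]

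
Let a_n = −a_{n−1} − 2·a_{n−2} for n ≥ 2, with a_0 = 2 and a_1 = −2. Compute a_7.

6

With companion matrix A = [[−1, −2], [1, 0]], [a_n, a_{n−1}]ᵀ = A·[a_{n−1}, a_{n−2}]ᵀ, so [a_7, a_6]ᵀ = A^6·[a_1, a_0]ᵀ.
A^6 = [[7, 10], [−5, 2]], giving [a_7, a_6]ᵀ = [[6], [14]].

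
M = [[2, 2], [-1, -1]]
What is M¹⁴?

[[2, 2], [-1, -1]]

M² = M (a projection; rank 1, trace 1), so M¹⁴ = M.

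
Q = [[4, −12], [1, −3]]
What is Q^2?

[[4, −12], [1, −3]]

Q² = Q (a projection; rank 1, trace 1), so Q^2 = Q.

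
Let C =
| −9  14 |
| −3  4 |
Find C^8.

tr C = −5 and det C = 6, so the characteristic polynomial is λ² − (−5)λ + (6) with roots −3 and −2.
Eigenvectors give P = [[7, 2], [3, 1]] with P⁻¹ = [[1, −2], [−3, 7]], and C = P·diag(−3, −2)·P⁻¹.
Then C^8 = P·diag(6561, 256)·P⁻¹ = [[45927, 512], [19683, 256]] · [[1, −2], [−3, 7]] = [[44391, −88270], [18915, −37574]].

[[44391, −88270], [18915, −37574]]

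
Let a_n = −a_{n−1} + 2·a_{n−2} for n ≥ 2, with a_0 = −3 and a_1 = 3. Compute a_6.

−129

With companion matrix Q = [[−1, 2], [1, 0]], [a_n, a_{n−1}]ᵀ = Q·[a_{n−1}, a_{n−2}]ᵀ, so [a_6, a_5]ᵀ = Q⁵·[a_1, a_0]ᵀ.
Q⁵ = [[−21, 22], [11, −10]], giving [a_6, a_5]ᵀ = [[−129], [63]].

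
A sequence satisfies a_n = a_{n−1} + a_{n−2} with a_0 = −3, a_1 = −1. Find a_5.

With companion matrix M = [[1, 1], [1, 0]], [a_n, a_{n−1}]ᵀ = M·[a_{n−1}, a_{n−2}]ᵀ, so [a_5, a_4]ᵀ = M⁴·[a_1, a_0]ᵀ.
M⁴ = [[5, 3], [3, 2]], giving [a_5, a_4]ᵀ = [[−14], [−9]].

−14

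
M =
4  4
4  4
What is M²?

[[32, 32], [32, 32]]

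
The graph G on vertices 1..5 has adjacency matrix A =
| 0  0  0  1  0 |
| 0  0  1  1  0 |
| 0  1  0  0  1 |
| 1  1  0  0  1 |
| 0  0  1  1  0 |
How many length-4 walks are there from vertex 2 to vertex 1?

The number of length-4 walks from vertex 2 to vertex 1 is entry (2,1) of A⁴, where A is the adjacency matrix.
A² = [[1, 1, 0, 0, 1], [1, 2, 0, 0, 2], [0, 0, 2, 2, 0], [0, 0, 2, 3, 0], [1, 2, 0, 0, 2]]
A³ = [[0, 0, 2, 3, 0], [0, 0, 4, 5, 0], [2, 4, 0, 0, 4], [3, 5, 0, 0, 5], [0, 0, 4, 5, 0]]
A⁴ = [[3, 5, 0, 0, 5], [5, 9, 0, 0, 9], [0, 0, 8, 10, 0], [0, 0, 10, 13, 0], [5, 9, 0, 0, 9]]

5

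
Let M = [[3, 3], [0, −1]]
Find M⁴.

M² = [[9, 6], [0, 1]]
M³ = [[27, 21], [0, −1]]
M⁴ = [[81, 60], [0, 1]]

[[81, 60], [0, 1]]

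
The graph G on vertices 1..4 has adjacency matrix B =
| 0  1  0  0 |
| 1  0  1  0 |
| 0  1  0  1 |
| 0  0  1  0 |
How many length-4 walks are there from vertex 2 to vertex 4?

3

The number of length-4 walks from vertex 2 to vertex 4 is entry (2,4) of B⁴, where B is the adjacency matrix.
B² = [[1, 0, 1, 0], [0, 2, 0, 1], [1, 0, 2, 0], [0, 1, 0, 1]]
B³ = [[0, 2, 0, 1], [2, 0, 3, 0], [0, 3, 0, 2], [1, 0, 2, 0]]
B⁴ = [[2, 0, 3, 0], [0, 5, 0, 3], [3, 0, 5, 0], [0, 3, 0, 2]]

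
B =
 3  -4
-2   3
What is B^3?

B^2 = [[17, -24], [-12, 17]]
B^3 = [[99, -140], [-70, 99]]

[[99, -140], [-70, 99]]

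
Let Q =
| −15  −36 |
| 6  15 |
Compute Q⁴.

[[81, 0], [0, 81]]

tr Q = 0 and det Q = −9, so the characteristic polynomial is λ² − (0)λ + (−9) with roots 3 and −3.
Eigenvectors give P = [[−2, 3], [1, −1]] with P⁻¹ = [[1, 3], [1, 2]], and Q = P·diag(3, −3)·P⁻¹.
Then Q⁴ = P·diag(81, 81)·P⁻¹ = [[−162, 243], [81, −81]] · [[1, 3], [1, 2]] = [[81, 0], [0, 81]].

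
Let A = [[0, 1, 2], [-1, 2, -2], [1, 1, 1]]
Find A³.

[[-4, 9, -6], [-9, -10, -18], [-3, 9, -7]]

A² = [[1, 4, 0], [-4, 1, -8], [0, 4, 1]]
A³ = [[-4, 9, -6], [-9, -10, -18], [-3, 9, -7]]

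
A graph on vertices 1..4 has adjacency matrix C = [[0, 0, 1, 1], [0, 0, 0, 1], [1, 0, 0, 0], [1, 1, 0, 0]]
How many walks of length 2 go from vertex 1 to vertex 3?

0

The number of length-2 walks from vertex 1 to vertex 3 is entry (1,3) of C², where C is the adjacency matrix.
C² = [[2, 1, 0, 0], [1, 1, 0, 0], [0, 0, 1, 1], [0, 0, 1, 2]]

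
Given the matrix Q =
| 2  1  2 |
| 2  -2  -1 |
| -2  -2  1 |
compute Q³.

Q² = [[2, -4, 5], [2, 8, 5], [-10, 0, -1]]
Q³ = [[-14, 0, 13], [10, -24, 1], [-18, -8, -21]]

[[-14, 0, 13], [10, -24, 1], [-18, -8, -21]]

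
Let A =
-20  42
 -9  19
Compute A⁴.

tr A = -1 and det A = -2, so the characteristic polynomial is λ² − (-1)λ + (-2) with roots -2 and 1.
Eigenvectors give P = [[7, 2], [3, 1]] with P⁻¹ = [[1, -2], [-3, 7]], and A = P·diag(-2, 1)·P⁻¹.
Then A⁴ = P·diag(16, 1)·P⁻¹ = [[112, 2], [48, 1]] · [[1, -2], [-3, 7]] = [[106, -210], [45, -89]].

[[106, -210], [45, -89]]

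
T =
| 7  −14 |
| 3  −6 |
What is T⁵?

[[7, −14], [3, −6]]

T² = T (a projection; rank 1, trace 1), so T⁵ = T.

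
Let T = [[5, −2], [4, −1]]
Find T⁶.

tr T = 4 and det T = 3, so the characteristic polynomial is λ² − (4)λ + (3) with roots 3 and 1.
Eigenvectors give P = [[1, 1], [1, 2]] with P⁻¹ = [[2, −1], [−1, 1]], and T = P·diag(3, 1)·P⁻¹.
Then T⁶ = P·diag(729, 1)·P⁻¹ = [[729, 1], [729, 2]] · [[2, −1], [−1, 1]] = [[1457, −728], [1456, −727]].

[[1457, −728], [1456, −727]]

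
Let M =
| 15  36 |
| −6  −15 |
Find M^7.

tr M = 0 and det M = −9, so the characteristic polynomial is λ² − (0)λ + (−9) with roots 3 and −3.
Eigenvectors give P = [[−3, 2], [1, −1]] with P⁻¹ = [[−1, −2], [−1, −3]], and M = P·diag(3, −3)·P⁻¹.
Then M^7 = P·diag(2187, −2187)·P⁻¹ = [[−6561, −4374], [2187, 2187]] · [[−1, −2], [−1, −3]] = [[10935, 26244], [−4374, −10935]].

[[10935, 26244], [−4374, −10935]]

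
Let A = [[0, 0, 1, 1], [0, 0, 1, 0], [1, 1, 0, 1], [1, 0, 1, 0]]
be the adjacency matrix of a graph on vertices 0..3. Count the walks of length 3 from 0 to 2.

4

The number of length-3 walks from vertex 0 to vertex 2 is entry (0,2) of A^3, where A is the adjacency matrix.
A^2 = [[2, 1, 1, 1], [1, 1, 0, 1], [1, 0, 3, 1], [1, 1, 1, 2]]
A^3 = [[2, 1, 4, 3], [1, 0, 3, 1], [4, 3, 2, 4], [3, 1, 4, 2]]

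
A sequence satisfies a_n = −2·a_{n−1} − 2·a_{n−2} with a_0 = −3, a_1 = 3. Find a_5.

With companion matrix T = [[−2, −2], [1, 0]], [a_n, a_{n−1}]ᵀ = T·[a_{n−1}, a_{n−2}]ᵀ, so [a_5, a_4]ᵀ = T⁴·[a_1, a_0]ᵀ.
T⁴ = [[−4, 0], [0, −4]], giving [a_5, a_4]ᵀ = [[−12], [12]].

−12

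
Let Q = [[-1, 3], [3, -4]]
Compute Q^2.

[[10, -15], [-15, 25]]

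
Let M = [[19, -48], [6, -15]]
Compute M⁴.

[[721, -1920], [240, -639]]

tr M = 4 and det M = 3, so the characteristic polynomial is λ² − (4)λ + (3) with roots 1 and 3.
Eigenvectors give P = [[-8, -3], [-3, -1]] with P⁻¹ = [[1, -3], [-3, 8]], and M = P·diag(1, 3)·P⁻¹.
Then M⁴ = P·diag(1, 81)·P⁻¹ = [[-8, -243], [-3, -81]] · [[1, -3], [-3, 8]] = [[721, -1920], [240, -639]].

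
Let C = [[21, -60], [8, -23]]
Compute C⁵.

tr C = -2 and det C = -3, so the characteristic polynomial is λ² − (-2)λ + (-3) with roots 1 and -3.
Eigenvectors give P = [[3, -5], [1, -2]] with P⁻¹ = [[2, -5], [1, -3]], and C = P·diag(1, -3)·P⁻¹.
Then C⁵ = P·diag(1, -243)·P⁻¹ = [[3, 1215], [1, 486]] · [[2, -5], [1, -3]] = [[1221, -3660], [488, -1463]].

[[1221, -3660], [488, -1463]]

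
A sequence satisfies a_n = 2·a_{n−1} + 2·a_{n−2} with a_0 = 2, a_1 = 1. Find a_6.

296

With companion matrix C = [[2, 2], [1, 0]], [a_n, a_{n−1}]ᵀ = C·[a_{n−1}, a_{n−2}]ᵀ, so [a_6, a_5]ᵀ = C^5·[a_1, a_0]ᵀ.
C^5 = [[120, 88], [44, 32]], giving [a_6, a_5]ᵀ = [[296], [108]].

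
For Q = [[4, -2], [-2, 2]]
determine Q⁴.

[[544, -336], [-336, 208]]

Q² = [[20, -12], [-12, 8]]
Q³ = [[104, -64], [-64, 40]]
Q⁴ = [[544, -336], [-336, 208]]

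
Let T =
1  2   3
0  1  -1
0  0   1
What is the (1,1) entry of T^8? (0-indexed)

T = I + N where N = [[0, 2, 3], [0, 0, -1], [0, 0, 0]] is strictly upper-triangular, so N^3 = 0.
(I + N)^8 = I + 8·N + 28·N^2 = [[1, 16, -32], [0, 1, -8], [0, 0, 1]].

1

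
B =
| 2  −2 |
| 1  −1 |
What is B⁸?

[[2, −2], [1, −1]]

B² = B (a projection; rank 1, trace 1), so B⁸ = B.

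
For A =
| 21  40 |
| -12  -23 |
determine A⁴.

tr A = -2 and det A = -3, so the characteristic polynomial is λ² − (-2)λ + (-3) with roots -3 and 1.
Eigenvectors give P = [[-5, -2], [3, 1]] with P⁻¹ = [[1, 2], [-3, -5]], and A = P·diag(-3, 1)·P⁻¹.
Then A⁴ = P·diag(81, 1)·P⁻¹ = [[-405, -2], [243, 1]] · [[1, 2], [-3, -5]] = [[-399, -800], [240, 481]].

[[-399, -800], [240, 481]]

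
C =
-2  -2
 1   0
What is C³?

[[0, -4], [2, 4]]

C² = [[2, 4], [-2, -2]]
C³ = [[0, -4], [2, 4]]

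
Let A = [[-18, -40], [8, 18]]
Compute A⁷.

tr A = 0 and det A = -4, so the characteristic polynomial is λ² − (0)λ + (-4) with roots 2 and -2.
Eigenvectors give P = [[-2, 5], [1, -2]] with P⁻¹ = [[2, 5], [1, 2]], and A = P·diag(2, -2)·P⁻¹.
Then A⁷ = P·diag(128, -128)·P⁻¹ = [[-256, -640], [128, 256]] · [[2, 5], [1, 2]] = [[-1152, -2560], [512, 1152]].

[[-1152, -2560], [512, 1152]]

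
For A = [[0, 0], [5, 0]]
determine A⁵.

[[0, 0], [0, 0]]

A is strictly triangular, hence nilpotent: A² = 0, so A⁵ = 0.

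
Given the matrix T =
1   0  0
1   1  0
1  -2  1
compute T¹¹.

T = I + N where N = [[0, 0, 0], [1, 0, 0], [1, -2, 0]] is strictly lower-triangular, so N³ = 0.
(I + N)¹¹ = I + 11·N + 55·N² = [[1, 0, 0], [11, 1, 0], [-99, -22, 1]].

[[1, 0, 0], [11, 1, 0], [-99, -22, 1]]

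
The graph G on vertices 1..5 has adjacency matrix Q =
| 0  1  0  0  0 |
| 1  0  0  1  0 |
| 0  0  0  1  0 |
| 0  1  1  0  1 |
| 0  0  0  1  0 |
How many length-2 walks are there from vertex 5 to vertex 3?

The number of length-2 walks from vertex 5 to vertex 3 is entry (5,3) of Q^2, where Q is the adjacency matrix.
Q^2 = [[1, 0, 0, 1, 0], [0, 2, 1, 0, 1], [0, 1, 1, 0, 1], [1, 0, 0, 3, 0], [0, 1, 1, 0, 1]]

1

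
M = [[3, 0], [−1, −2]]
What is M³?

M² = [[9, 0], [−1, 4]]
M³ = [[27, 0], [−7, −8]]

[[27, 0], [−7, −8]]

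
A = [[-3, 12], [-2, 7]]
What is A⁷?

[[-4371, 13116], [-2186, 6559]]

tr A = 4 and det A = 3, so the characteristic polynomial is λ² − (4)λ + (3) with roots 1 and 3.
Eigenvectors give P = [[3, -2], [1, -1]] with P⁻¹ = [[1, -2], [1, -3]], and A = P·diag(1, 3)·P⁻¹.
Then A⁷ = P·diag(1, 2187)·P⁻¹ = [[3, -4374], [1, -2187]] · [[1, -2], [1, -3]] = [[-4371, 13116], [-2186, 6559]].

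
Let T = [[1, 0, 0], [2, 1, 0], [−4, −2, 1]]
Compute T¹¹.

T = I + N where N = [[0, 0, 0], [2, 0, 0], [−4, −2, 0]] is strictly lower-triangular, so N³ = 0.
(I + N)¹¹ = I + 11·N + 55·N² = [[1, 0, 0], [22, 1, 0], [−264, −22, 1]].

[[1, 0, 0], [22, 1, 0], [−264, −22, 1]]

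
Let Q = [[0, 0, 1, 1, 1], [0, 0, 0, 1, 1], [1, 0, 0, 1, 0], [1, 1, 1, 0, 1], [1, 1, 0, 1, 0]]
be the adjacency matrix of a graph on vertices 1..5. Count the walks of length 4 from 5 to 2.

The number of length-4 walks from vertex 5 to vertex 2 is entry (5,2) of Q⁴, where Q is the adjacency matrix.
Q² = [[3, 2, 1, 2, 1], [2, 2, 1, 1, 1], [1, 1, 2, 1, 2], [2, 1, 1, 4, 2], [1, 1, 2, 2, 3]]
Q³ = [[4, 3, 5, 7, 7], [3, 2, 3, 6, 5], [5, 3, 2, 6, 3], [7, 6, 6, 6, 7], [7, 5, 3, 7, 4]]
Q⁴ = [[19, 14, 11, 19, 14], [14, 11, 9, 13, 11], [11, 9, 11, 13, 14], [19, 13, 13, 26, 19], [14, 11, 14, 19, 19]]

11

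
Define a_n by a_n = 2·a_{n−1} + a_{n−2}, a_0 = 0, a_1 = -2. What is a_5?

With companion matrix C = [[2, 1], [1, 0]], [a_n, a_{n−1}]ᵀ = C·[a_{n−1}, a_{n−2}]ᵀ, so [a_5, a_4]ᵀ = C^4·[a_1, a_0]ᵀ.
C^4 = [[29, 12], [12, 5]], giving [a_5, a_4]ᵀ = [[-58], [-24]].

-58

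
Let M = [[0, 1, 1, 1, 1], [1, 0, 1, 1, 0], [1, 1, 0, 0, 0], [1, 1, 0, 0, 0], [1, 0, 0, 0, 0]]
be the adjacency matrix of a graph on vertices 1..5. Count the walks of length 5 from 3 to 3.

The number of length-5 walks from vertex 3 to vertex 3 is entry (3,3) of M⁵, where M is the adjacency matrix.
M² = [[4, 2, 1, 1, 0], [2, 3, 1, 1, 1], [1, 1, 2, 2, 1], [1, 1, 2, 2, 1], [0, 1, 1, 1, 1]]
M³ = [[4, 6, 6, 6, 4], [6, 4, 5, 5, 2], [6, 5, 2, 2, 1], [6, 5, 2, 2, 1], [4, 2, 1, 1, 0]]
M⁴ = [[22, 16, 10, 10, 4], [16, 16, 10, 10, 6], [10, 10, 11, 11, 6], [10, 10, 11, 11, 6], [4, 6, 6, 6, 4]]
M⁵ = [[40, 42, 38, 38, 22], [42, 36, 32, 32, 16], [38, 32, 20, 20, 10], [38, 32, 20, 20, 10], [22, 16, 10, 10, 4]]

20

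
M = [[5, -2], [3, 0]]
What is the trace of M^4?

97

tr M = 5 and det M = 6, so the characteristic polynomial is λ² − (5)λ + (6) with roots 2 and 3.
Eigenvectors give P = [[-2, 1], [-3, 1]] with P⁻¹ = [[1, -1], [3, -2]], and M = P·diag(2, 3)·P⁻¹.
Then M^4 = P·diag(16, 81)·P⁻¹ = [[-32, 81], [-48, 81]] · [[1, -1], [3, -2]] = [[211, -130], [195, -114]].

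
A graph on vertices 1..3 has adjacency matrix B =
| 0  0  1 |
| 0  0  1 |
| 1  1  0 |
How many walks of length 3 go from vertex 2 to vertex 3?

2

The number of length-3 walks from vertex 2 to vertex 3 is entry (2,3) of B³, where B is the adjacency matrix.
B² = [[1, 1, 0], [1, 1, 0], [0, 0, 2]]
B³ = [[0, 0, 2], [0, 0, 2], [2, 2, 0]]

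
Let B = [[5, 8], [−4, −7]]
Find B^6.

[[−727, −1456], [728, 1457]]

tr B = −2 and det B = −3, so the characteristic polynomial is λ² − (−2)λ + (−3) with roots 1 and −3.
Eigenvectors give P = [[−2, 1], [1, −1]] with P⁻¹ = [[−1, −1], [−1, −2]], and B = P·diag(1, −3)·P⁻¹.
Then B^6 = P·diag(1, 729)·P⁻¹ = [[−2, 729], [1, −729]] · [[−1, −1], [−1, −2]] = [[−727, −1456], [728, 1457]].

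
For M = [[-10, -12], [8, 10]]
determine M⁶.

tr M = 0 and det M = -4, so the characteristic polynomial is λ² − (0)λ + (-4) with roots -2 and 2.
Eigenvectors give P = [[3, -1], [-2, 1]] with P⁻¹ = [[1, 1], [2, 3]], and M = P·diag(-2, 2)·P⁻¹.
Then M⁶ = P·diag(64, 64)·P⁻¹ = [[192, -64], [-128, 64]] · [[1, 1], [2, 3]] = [[64, 0], [0, 64]].

[[64, 0], [0, 64]]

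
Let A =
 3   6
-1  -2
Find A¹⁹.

A² = A (a projection; rank 1, trace 1), so A¹⁹ = A.

[[3, 6], [-1, -2]]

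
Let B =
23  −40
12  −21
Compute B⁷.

tr B = 2 and det B = −3, so the characteristic polynomial is λ² − (2)λ + (−3) with roots −1 and 3.
Eigenvectors give P = [[−5, −2], [−3, −1]] with P⁻¹ = [[1, −2], [−3, 5]], and B = P·diag(−1, 3)·P⁻¹.
Then B⁷ = P·diag(−1, 2187)·P⁻¹ = [[5, −4374], [3, −2187]] · [[1, −2], [−3, 5]] = [[13127, −21880], [6564, −10941]].

[[13127, −21880], [6564, −10941]]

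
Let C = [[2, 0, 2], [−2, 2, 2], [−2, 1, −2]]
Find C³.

C² = [[0, 2, 0], [−12, 6, −4], [−2, 0, 2]]
C³ = [[−4, 4, 4], [−28, 8, −4], [−8, 2, −8]]

[[−4, 4, 4], [−28, 8, −4], [−8, 2, −8]]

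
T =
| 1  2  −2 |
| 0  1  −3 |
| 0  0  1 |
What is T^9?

[[1, 18, −234], [0, 1, −27], [0, 0, 1]]

T = I + N where N = [[0, 2, −2], [0, 0, −3], [0, 0, 0]] is strictly upper-triangular, so N^3 = 0.
(I + N)^9 = I + 9·N + 36·N^2 = [[1, 18, −234], [0, 1, −27], [0, 0, 1]].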